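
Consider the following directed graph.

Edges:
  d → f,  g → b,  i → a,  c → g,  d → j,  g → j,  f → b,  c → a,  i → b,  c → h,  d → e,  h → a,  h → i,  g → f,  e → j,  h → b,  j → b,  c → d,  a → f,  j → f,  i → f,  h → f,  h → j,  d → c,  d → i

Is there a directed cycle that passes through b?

No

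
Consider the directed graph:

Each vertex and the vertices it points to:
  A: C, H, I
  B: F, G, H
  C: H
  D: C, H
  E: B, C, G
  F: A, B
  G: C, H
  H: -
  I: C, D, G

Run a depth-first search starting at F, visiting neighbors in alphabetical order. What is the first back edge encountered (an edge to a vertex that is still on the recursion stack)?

DFS from F (visiting neighbors in alphabetical order); mark gray on enter, black on exit:
F gray
  A gray
    C gray
      H gray
      H black
    C black
    A→H: H black — skip
    I gray
      I→C: C black — skip
      D gray
        D→C: C black — skip
        D→H: H black — skip
      D black
      G gray
        G→C: C black — skip
        G→H: H black — skip
      G black
    I black
  A black
  B gray
    B→F: F is gray → back edge
First back edge: B → F.

B→F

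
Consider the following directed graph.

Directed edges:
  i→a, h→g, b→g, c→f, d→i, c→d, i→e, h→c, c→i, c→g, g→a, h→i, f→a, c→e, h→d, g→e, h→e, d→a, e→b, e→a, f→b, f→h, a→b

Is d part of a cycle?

d lies on a cycle iff there is a path from d back to itself.
Exploring from d, it never reaches itself; equivalently, its strongly connected component is a singleton.

No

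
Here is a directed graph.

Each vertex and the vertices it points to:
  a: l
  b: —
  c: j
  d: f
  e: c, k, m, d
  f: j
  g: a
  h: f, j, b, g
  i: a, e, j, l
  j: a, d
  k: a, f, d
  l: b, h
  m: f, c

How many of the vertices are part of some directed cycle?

7

A vertex is on a directed cycle iff it belongs to a strongly connected component of size ≥ 2 (or has a self-loop).
The vertices on cycles are {a, d, f, g, h, j, l} — 7 in total.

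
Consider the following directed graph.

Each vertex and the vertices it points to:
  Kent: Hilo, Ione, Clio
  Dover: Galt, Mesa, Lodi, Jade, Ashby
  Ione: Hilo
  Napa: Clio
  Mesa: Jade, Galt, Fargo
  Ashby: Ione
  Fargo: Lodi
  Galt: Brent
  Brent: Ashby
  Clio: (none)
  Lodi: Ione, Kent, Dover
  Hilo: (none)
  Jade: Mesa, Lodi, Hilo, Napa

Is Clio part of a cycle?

Clio lies on a cycle iff there is a path from Clio back to itself.
Exploring from Clio, it never reaches itself; equivalently, its strongly connected component is a singleton.

No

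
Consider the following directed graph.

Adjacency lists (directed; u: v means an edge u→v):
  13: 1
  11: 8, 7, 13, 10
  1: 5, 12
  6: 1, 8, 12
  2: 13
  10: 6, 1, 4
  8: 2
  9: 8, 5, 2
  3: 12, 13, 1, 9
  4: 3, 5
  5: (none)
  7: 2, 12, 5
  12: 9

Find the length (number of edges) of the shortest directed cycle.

5

For each vertex v, BFS finds the shortest path from v back to v.
The shortest such closed walk is 13 → 1 → 12 → 9 → 2 → 13, length 5.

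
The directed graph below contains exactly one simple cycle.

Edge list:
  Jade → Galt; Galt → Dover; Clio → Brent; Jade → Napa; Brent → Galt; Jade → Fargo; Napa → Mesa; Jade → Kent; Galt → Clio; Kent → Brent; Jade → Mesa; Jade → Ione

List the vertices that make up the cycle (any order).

DFS with gray/black marking from Galt:
Galt gray
  Dover gray
  Dover black
  Clio gray
    Brent gray
      Brent→Galt: Galt is gray → back edge
Back edge closes the cycle Galt → Clio → Brent → Galt; its vertices are {Clio, Galt, Brent}.

Clio, Galt, Brent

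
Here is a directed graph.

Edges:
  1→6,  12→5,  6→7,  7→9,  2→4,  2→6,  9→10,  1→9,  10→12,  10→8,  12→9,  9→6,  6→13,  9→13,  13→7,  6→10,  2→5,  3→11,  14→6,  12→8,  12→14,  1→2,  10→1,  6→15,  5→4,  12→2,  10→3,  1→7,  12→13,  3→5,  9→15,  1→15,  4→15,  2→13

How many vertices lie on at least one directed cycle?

9

A vertex is on a directed cycle iff it belongs to a strongly connected component of size ≥ 2 (or has a self-loop).
The vertices on cycles are {1, 2, 6, 7, 9, 10, 12, 13, 14} — 9 in total.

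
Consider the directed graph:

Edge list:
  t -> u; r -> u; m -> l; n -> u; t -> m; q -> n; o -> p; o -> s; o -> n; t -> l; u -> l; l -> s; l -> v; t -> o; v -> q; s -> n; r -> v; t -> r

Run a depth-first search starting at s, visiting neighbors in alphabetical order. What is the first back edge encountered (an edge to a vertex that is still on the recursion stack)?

l->s

DFS from s (visiting neighbors in alphabetical order); mark gray on enter, black on exit:
s gray
  n gray
    u gray
      l gray
        l→s: s is gray → back edge
First back edge: l → s.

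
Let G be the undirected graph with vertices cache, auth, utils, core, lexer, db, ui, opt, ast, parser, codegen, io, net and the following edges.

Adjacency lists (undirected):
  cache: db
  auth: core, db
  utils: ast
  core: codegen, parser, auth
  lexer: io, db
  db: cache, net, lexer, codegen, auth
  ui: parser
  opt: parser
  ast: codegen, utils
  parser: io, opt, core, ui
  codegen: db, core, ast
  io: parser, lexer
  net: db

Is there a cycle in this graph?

DFS, tracking each vertex's parent; an edge to a visited non-parent vertex closes a cycle.
Start from auth:
visit auth (parent –)
  visit core (parent auth)
    visit codegen (parent core)
      visit db (parent codegen)
        visit cache (parent db)
          cache–db: parent, skip
        visit net (parent db)
          net–db: parent, skip
        visit lexer (parent db)
          visit io (parent lexer)
            visit parser (parent io)
              parser–io: parent, skip
              visit opt (parent parser)
                opt–parser: parent, skip
              parser–core: core visited and ≠ parent → cycle
Cycle: core – codegen – db – lexer – io – parser – core.

Yes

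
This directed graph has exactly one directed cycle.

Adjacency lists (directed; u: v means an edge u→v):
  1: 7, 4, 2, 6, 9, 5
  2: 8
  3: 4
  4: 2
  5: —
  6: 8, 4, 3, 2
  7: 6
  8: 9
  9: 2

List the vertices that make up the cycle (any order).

2, 8, 9

DFS with gray/black marking from 8:
8 gray
  9 gray
    2 gray
      2→8: 8 is gray → back edge
Back edge closes the cycle 8 → 9 → 2 → 8; its vertices are {2, 8, 9}.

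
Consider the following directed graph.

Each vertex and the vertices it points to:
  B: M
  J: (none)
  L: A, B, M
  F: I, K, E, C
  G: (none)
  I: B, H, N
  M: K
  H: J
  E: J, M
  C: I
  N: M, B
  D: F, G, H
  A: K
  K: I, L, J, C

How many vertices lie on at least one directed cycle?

8

A vertex is on a directed cycle iff it belongs to a strongly connected component of size ≥ 2 (or has a self-loop).
The vertices on cycles are {A, B, C, I, K, L, M, N} — 8 in total.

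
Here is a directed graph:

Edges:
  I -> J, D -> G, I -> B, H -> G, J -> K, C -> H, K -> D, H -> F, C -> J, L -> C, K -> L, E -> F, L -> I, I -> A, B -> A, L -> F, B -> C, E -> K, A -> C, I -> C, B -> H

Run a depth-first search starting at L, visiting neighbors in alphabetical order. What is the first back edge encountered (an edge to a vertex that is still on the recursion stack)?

K->L

DFS from L (visiting neighbors in alphabetical order); mark gray on enter, black on exit:
L gray
  C gray
    H gray
      F gray
      F black
      G gray
      G black
    H black
    J gray
      K gray
        D gray
          D→G: G black — skip
        D black
        K→L: L is gray → back edge
First back edge: K → L.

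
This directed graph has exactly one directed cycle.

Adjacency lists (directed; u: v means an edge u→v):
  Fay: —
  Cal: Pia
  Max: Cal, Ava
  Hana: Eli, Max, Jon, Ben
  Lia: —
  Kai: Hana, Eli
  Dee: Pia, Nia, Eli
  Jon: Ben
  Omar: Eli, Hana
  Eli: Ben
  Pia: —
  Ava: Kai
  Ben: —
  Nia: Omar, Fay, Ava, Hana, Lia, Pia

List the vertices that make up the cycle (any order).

DFS with gray/black marking from Hana:
Hana gray
  Eli gray
    Ben gray
    Ben black
  Eli black
  Max gray
    Cal gray
      Pia gray
      Pia black
    Cal black
    Ava gray
      Kai gray
        Kai→Hana: Hana is gray → back edge
Back edge closes the cycle Hana → Max → Ava → Kai → Hana; its vertices are {Ava, Kai, Max, Hana}.

Ava, Kai, Max, Hana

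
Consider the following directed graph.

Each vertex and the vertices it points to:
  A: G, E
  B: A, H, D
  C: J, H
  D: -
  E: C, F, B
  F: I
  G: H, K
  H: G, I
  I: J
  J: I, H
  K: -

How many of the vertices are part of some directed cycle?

A vertex is on a directed cycle iff it belongs to a strongly connected component of size ≥ 2 (or has a self-loop).
The vertices on cycles are {A, B, E, G, H, I, J} — 7 in total.

7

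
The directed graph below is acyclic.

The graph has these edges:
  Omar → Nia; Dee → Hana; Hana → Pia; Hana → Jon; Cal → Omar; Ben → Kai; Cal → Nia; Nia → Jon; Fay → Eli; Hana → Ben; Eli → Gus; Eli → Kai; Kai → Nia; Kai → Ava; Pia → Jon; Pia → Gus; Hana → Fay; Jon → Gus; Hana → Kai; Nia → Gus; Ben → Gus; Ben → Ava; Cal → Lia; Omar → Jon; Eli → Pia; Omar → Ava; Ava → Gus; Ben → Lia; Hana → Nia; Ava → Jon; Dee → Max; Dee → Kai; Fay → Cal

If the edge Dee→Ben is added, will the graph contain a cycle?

No

Adding Dee→Ben creates a cycle iff Ben can already reach Dee.
Explore from Ben: no path reaches Dee. The graph stays acyclic.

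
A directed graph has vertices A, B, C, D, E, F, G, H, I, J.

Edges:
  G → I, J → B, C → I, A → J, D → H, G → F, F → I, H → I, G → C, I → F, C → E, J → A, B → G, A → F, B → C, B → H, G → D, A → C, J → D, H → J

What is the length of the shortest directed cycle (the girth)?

For each vertex v, BFS finds the shortest path from v back to v.
The shortest such closed walk is J → A → J, length 2.

2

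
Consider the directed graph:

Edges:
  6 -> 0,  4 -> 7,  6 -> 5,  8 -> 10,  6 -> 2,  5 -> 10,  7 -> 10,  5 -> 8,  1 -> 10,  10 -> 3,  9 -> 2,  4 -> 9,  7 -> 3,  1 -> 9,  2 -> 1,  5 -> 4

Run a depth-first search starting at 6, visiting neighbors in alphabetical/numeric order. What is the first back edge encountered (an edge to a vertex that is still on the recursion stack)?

DFS from 6 (visiting neighbors in alphabetical/numeric order); mark gray on enter, black on exit:
6 gray
  0 gray
  0 black
  2 gray
    1 gray
      9 gray
        9→2: 2 is gray → back edge
First back edge: 9 → 2.

9→2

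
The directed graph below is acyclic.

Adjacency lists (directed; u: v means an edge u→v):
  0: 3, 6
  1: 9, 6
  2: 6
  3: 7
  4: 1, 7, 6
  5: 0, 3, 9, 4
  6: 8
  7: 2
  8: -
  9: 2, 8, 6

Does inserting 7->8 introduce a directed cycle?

No

Adding 7→8 creates a cycle iff 8 can already reach 7.
Explore from 8: no path reaches 7. The graph stays acyclic.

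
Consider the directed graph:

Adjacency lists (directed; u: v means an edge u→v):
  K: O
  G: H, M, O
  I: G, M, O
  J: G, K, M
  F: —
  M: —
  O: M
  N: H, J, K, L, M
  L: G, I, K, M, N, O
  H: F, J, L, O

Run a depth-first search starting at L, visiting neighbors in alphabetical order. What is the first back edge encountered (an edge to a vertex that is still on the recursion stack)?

DFS from L (visiting neighbors in alphabetical order); mark gray on enter, black on exit:
L gray
  G gray
    H gray
      F gray
      F black
      J gray
        J→G: G is gray → back edge
First back edge: J → G.

J→G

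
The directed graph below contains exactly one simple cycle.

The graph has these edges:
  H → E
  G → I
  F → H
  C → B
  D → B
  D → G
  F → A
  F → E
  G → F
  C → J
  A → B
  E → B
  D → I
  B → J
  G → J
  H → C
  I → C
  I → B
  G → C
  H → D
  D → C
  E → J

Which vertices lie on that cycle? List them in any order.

D, F, G, H

DFS with gray/black marking from F:
F gray
  A gray
    B gray
      J gray
      J black
    B black
  A black
  H gray
    C gray
      C→J: J black — skip
      C→B: B black — skip
    C black
    D gray
      G gray
        I gray
          I→C: C black — skip
          I→B: B black — skip
        I black
        G→J: J black — skip
        G→F: F is gray → back edge
Back edge closes the cycle F → H → D → G → F; its vertices are {D, F, G, H}.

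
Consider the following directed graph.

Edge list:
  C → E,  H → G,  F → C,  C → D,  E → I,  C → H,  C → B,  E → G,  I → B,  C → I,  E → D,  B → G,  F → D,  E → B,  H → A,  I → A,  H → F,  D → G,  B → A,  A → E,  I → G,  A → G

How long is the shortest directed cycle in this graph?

3

For each vertex v, BFS finds the shortest path from v back to v.
The shortest such closed walk is F → C → H → F, length 3.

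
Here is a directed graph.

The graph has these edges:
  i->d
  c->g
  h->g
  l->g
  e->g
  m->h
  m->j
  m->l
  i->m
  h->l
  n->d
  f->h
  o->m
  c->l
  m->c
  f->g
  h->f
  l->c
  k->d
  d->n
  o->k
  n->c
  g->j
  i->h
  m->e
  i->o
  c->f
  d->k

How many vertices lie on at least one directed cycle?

A vertex is on a directed cycle iff it belongs to a strongly connected component of size ≥ 2 (or has a self-loop).
The vertices on cycles are {c, d, f, h, k, l, n} — 7 in total.

7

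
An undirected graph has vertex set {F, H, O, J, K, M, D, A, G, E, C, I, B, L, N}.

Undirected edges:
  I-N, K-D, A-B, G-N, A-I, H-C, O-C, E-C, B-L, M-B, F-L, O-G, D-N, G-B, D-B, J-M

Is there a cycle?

Yes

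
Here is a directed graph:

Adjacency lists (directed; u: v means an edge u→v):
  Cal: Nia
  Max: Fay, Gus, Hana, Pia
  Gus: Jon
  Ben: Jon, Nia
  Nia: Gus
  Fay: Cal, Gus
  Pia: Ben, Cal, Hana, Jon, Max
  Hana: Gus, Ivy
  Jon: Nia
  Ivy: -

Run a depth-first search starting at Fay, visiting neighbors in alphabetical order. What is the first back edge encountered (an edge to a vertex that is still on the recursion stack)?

DFS from Fay (visiting neighbors in alphabetical order); mark gray on enter, black on exit:
Fay gray
  Cal gray
    Nia gray
      Gus gray
        Jon gray
          Jon→Nia: Nia is gray → back edge
First back edge: Jon → Nia.

Jon->Nia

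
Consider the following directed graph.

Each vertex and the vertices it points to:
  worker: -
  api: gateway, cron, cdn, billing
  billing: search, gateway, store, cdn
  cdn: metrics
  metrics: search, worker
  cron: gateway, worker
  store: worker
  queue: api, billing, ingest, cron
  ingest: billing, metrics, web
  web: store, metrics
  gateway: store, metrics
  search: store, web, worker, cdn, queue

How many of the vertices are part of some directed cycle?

10

A vertex is on a directed cycle iff it belongs to a strongly connected component of size ≥ 2 (or has a self-loop).
The vertices on cycles are {api, cdn, web, cron, queue, ingest, search, billing, gateway, metrics} — 10 in total.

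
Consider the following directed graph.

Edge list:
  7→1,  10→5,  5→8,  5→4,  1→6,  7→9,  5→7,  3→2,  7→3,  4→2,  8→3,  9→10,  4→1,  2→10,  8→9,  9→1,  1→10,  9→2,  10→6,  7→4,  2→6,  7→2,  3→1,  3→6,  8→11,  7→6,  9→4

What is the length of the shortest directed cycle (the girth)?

For each vertex v, BFS finds the shortest path from v back to v.
The shortest such closed walk is 5 → 4 → 1 → 10 → 5, length 4.

4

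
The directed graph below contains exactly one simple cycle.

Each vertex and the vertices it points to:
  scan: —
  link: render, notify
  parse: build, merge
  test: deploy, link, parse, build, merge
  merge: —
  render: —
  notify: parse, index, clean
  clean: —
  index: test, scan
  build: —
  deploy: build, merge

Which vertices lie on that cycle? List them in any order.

link, test, index, notify

DFS with gray/black marking from notify:
notify gray
  parse gray
    build gray
    build black
    merge gray
    merge black
  parse black
  index gray
    test gray
      deploy gray
        deploy→build: build black — skip
        deploy→merge: merge black — skip
      deploy black
      link gray
        render gray
        render black
        link→notify: notify is gray → back edge
Back edge closes the cycle notify → index → test → link → notify; its vertices are {link, test, index, notify}.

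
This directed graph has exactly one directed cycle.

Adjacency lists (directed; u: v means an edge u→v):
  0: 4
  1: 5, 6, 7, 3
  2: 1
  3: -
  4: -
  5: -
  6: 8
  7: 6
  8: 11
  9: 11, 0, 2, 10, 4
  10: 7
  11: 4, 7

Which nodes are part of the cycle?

DFS with gray/black marking from 11:
11 gray
  4 gray
  4 black
  7 gray
    6 gray
      8 gray
        8→11: 11 is gray → back edge
Back edge closes the cycle 11 → 7 → 6 → 8 → 11; its vertices are {6, 7, 8, 11}.

6, 7, 8, 11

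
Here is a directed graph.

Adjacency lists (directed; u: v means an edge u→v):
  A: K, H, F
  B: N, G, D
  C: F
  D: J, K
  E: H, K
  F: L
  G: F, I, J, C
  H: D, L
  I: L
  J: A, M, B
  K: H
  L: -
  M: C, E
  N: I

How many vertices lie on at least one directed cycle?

9

A vertex is on a directed cycle iff it belongs to a strongly connected component of size ≥ 2 (or has a self-loop).
The vertices on cycles are {A, B, D, E, G, H, J, K, M} — 9 in total.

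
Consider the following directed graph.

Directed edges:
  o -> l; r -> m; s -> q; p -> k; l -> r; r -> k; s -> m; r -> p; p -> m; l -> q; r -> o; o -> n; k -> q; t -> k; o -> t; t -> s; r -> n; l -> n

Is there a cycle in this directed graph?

DFS with white/gray/black marking, starting from s:
s gray
  q gray
  q black
  m gray
  m black
s black
k gray
  k→q: q black — skip
k black
l gray
  l→q: q black — skip
  n gray
  n black
  r gray
    r→k: k black — skip
    r→n: n black — skip
    p gray
      p→m: m black — skip
      p→k: k black — skip
    p black
    o gray
      t gray
        t→k: k black — skip
        t→s: s black — skip
      t black
      o→n: n black — skip
      o→l: l is gray → back edge
Back edge found, so a cycle exists: l → r → o → l.

Yes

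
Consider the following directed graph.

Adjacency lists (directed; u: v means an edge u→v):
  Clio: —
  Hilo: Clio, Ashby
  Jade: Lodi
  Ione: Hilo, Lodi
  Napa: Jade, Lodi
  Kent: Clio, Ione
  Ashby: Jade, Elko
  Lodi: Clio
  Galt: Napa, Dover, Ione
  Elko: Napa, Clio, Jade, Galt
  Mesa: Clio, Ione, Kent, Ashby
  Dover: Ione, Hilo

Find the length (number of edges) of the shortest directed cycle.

5

For each vertex v, BFS finds the shortest path from v back to v.
The shortest such closed walk is Ashby → Elko → Galt → Dover → Hilo → Ashby, length 5.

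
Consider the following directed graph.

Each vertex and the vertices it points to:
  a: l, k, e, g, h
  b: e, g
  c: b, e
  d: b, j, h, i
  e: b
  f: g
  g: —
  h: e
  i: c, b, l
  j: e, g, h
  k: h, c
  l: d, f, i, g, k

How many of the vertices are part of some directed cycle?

A vertex is on a directed cycle iff it belongs to a strongly connected component of size ≥ 2 (or has a self-loop).
The vertices on cycles are {b, d, e, i, l} — 5 in total.

5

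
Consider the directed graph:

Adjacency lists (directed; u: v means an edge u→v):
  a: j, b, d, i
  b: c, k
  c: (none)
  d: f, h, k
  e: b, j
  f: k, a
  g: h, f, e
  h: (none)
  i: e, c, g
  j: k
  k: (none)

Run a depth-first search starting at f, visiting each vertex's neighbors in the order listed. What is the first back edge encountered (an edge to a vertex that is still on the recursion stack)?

DFS from f (visiting each vertex's neighbors in the order listed); mark gray on enter, black on exit:
f gray
  k gray
  k black
  a gray
    j gray
      j→k: k black — skip
    j black
    b gray
      c gray
      c black
      b→k: k black — skip
    b black
    d gray
      d→f: f is gray → back edge
First back edge: d → f.

d->f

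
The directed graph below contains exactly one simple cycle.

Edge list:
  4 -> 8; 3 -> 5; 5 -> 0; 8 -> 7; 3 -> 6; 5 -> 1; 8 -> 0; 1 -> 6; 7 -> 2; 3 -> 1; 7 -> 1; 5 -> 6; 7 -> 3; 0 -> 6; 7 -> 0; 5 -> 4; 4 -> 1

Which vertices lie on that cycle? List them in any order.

3, 4, 5, 7, 8

DFS with gray/black marking from 4:
4 gray
  1 gray
    6 gray
    6 black
  1 black
  8 gray
    7 gray
      2 gray
      2 black
      7→1: 1 black — skip
      0 gray
        0→6: 6 black — skip
      0 black
      3 gray
        3→1: 1 black — skip
        3→6: 6 black — skip
        5 gray
          5→1: 1 black — skip
          5→6: 6 black — skip
          5→0: 0 black — skip
          5→4: 4 is gray → back edge
Back edge closes the cycle 4 → 8 → 7 → 3 → 5 → 4; its vertices are {3, 4, 5, 7, 8}.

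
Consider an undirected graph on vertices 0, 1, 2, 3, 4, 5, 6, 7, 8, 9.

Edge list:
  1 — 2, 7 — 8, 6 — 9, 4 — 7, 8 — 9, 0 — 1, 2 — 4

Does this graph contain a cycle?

No

DFS, tracking each vertex's parent; an edge to a visited non-parent vertex closes a cycle.
Start from 5:
visit 5 (parent –)
visit 0 (parent –)
  visit 1 (parent 0)
    visit 2 (parent 1)
      2–1: parent, skip
      visit 4 (parent 2)
        4–2: parent, skip
        visit 7 (parent 4)
          visit 8 (parent 7)
            visit 9 (parent 8)
              9–8: parent, skip
              visit 6 (parent 9)
                6–9: parent, skip
            8–7: parent, skip
          7–4: parent, skip
    1–0: parent, skip
visit 3 (parent –)
No non-parent visited neighbor found — the graph is a forest.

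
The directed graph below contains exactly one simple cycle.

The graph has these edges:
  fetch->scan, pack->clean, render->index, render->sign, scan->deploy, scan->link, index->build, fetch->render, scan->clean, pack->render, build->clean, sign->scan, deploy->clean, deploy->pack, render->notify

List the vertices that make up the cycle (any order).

pack, scan, sign, deploy, render

DFS with gray/black marking from render:
render gray
  index gray
    build gray
      clean gray
      clean black
    build black
  index black
  sign gray
    scan gray
      scan→clean: clean black — skip
      deploy gray
        deploy→clean: clean black — skip
        pack gray
          pack→clean: clean black — skip
          pack→render: render is gray → back edge
Back edge closes the cycle render → sign → scan → deploy → pack → render; its vertices are {pack, scan, sign, deploy, render}.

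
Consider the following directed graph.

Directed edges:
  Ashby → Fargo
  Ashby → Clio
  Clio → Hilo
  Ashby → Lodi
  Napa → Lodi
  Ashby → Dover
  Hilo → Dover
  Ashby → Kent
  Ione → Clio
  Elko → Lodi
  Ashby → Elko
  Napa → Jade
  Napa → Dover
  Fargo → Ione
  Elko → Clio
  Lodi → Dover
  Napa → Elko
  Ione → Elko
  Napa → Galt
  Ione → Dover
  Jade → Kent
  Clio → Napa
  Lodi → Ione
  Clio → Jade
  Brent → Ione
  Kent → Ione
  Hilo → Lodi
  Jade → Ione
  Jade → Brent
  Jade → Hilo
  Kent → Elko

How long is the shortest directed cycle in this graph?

3

For each vertex v, BFS finds the shortest path from v back to v.
The shortest such closed walk is Clio → Napa → Elko → Clio, length 3.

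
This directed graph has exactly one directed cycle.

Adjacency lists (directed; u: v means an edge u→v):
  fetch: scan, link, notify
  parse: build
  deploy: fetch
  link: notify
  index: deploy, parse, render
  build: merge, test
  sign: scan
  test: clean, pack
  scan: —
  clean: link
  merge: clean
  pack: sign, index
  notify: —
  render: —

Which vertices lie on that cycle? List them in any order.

pack, test, build, index, parse

DFS with gray/black marking from pack:
pack gray
  sign gray
    scan gray
    scan black
  sign black
  index gray
    deploy gray
      fetch gray
        fetch→scan: scan black — skip
        link gray
          notify gray
          notify black
        link black
        fetch→notify: notify black — skip
      fetch black
    deploy black
    parse gray
      build gray
        merge gray
          clean gray
            clean→link: link black — skip
          clean black
        merge black
        test gray
          test→clean: clean black — skip
          test→pack: pack is gray → back edge
Back edge closes the cycle pack → index → parse → build → test → pack; its vertices are {pack, test, build, index, parse}.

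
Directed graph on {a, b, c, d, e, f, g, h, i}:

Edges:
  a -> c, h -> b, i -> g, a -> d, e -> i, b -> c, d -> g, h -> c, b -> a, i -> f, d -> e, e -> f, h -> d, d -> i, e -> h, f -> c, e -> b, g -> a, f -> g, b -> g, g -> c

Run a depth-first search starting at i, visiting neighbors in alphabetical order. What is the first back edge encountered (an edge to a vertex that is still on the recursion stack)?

b→a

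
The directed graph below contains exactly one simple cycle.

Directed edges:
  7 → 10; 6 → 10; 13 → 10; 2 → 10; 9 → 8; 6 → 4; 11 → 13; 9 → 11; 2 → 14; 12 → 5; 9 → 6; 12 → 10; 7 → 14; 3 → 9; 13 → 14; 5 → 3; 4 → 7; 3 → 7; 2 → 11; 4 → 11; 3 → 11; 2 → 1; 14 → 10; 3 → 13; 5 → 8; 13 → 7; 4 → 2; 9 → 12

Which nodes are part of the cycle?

DFS with gray/black marking from 9:
9 gray
  6 gray
    4 gray
      2 gray
        10 gray
        10 black
        14 gray
          14→10: 10 black — skip
        14 black
        1 gray
        1 black
        11 gray
          13 gray
            7 gray
              7→10: 10 black — skip
              7→14: 14 black — skip
            7 black
            13→10: 10 black — skip
            13→14: 14 black — skip
          13 black
        11 black
      2 black
      4→7: 7 black — skip
      4→11: 11 black — skip
    4 black
    6→10: 10 black — skip
  6 black
  8 gray
  8 black
  9→11: 11 black — skip
  12 gray
    12→10: 10 black — skip
    5 gray
      3 gray
        3→7: 7 black — skip
        3→13: 13 black — skip
        3→9: 9 is gray → back edge
Back edge closes the cycle 9 → 12 → 5 → 3 → 9; its vertices are {3, 5, 9, 12}.

3, 5, 9, 12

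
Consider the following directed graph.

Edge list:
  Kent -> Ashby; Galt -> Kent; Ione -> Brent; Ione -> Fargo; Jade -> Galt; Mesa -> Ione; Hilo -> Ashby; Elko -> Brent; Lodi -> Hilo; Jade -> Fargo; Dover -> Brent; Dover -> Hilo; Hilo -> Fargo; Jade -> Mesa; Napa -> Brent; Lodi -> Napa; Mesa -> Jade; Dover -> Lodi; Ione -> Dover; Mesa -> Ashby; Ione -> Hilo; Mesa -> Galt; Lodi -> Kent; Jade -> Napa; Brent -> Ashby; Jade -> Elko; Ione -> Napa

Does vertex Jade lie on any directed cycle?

Jade is on a cycle iff Jade can reach itself via ≥1 edge.
Jade → Mesa → Jade — yes.

Yes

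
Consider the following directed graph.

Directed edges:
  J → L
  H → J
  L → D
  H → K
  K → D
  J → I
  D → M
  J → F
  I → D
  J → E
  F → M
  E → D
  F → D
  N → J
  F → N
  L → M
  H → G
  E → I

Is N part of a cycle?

N is on a cycle iff N can reach itself via ≥1 edge.
N → J → F → N — yes.

Yes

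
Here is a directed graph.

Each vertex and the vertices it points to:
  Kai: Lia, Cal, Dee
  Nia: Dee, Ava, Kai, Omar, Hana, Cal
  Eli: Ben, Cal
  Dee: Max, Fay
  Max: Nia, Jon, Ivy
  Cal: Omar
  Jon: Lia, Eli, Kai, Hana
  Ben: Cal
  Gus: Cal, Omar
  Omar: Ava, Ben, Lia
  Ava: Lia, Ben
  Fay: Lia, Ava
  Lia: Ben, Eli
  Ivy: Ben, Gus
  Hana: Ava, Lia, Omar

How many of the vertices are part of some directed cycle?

11

A vertex is on a directed cycle iff it belongs to a strongly connected component of size ≥ 2 (or has a self-loop).
The vertices on cycles are {Ava, Ben, Cal, Dee, Eli, Jon, Kai, Lia, Max, Nia, Omar} — 11 in total.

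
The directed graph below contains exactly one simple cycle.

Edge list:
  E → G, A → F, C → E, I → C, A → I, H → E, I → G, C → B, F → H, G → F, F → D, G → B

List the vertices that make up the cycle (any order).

E, F, G, H

DFS with gray/black marking from F:
F gray
  D gray
  D black
  H gray
    E gray
      G gray
        G→F: F is gray → back edge
Back edge closes the cycle F → H → E → G → F; its vertices are {E, F, G, H}.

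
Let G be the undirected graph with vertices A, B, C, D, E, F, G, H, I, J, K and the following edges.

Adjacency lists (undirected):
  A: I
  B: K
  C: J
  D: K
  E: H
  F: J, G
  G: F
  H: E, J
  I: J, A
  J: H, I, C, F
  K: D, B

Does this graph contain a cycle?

DFS, tracking each vertex's parent; an edge to a visited non-parent vertex closes a cycle.
Start from B:
visit B (parent –)
  visit K (parent B)
    visit D (parent K)
      D–K: parent, skip
    K–B: parent, skip
visit A (parent –)
  visit I (parent A)
    visit J (parent I)
      visit H (parent J)
        visit E (parent H)
          E–H: parent, skip
        H–J: parent, skip
      J–I: parent, skip
      visit C (parent J)
        C–J: parent, skip
      visit F (parent J)
        F–J: parent, skip
        visit G (parent F)
          G–F: parent, skip
    I–A: parent, skip
No non-parent visited neighbor found — the graph is a forest.

No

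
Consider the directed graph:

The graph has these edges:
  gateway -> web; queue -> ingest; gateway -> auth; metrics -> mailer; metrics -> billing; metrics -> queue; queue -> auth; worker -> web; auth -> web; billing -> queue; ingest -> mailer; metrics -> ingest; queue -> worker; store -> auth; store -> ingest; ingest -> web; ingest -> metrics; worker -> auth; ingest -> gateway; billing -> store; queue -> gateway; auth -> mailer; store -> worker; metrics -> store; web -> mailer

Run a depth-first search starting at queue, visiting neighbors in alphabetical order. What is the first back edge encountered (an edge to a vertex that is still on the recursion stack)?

DFS from queue (visiting neighbors in alphabetical order); mark gray on enter, black on exit:
queue gray
  auth gray
    mailer gray
    mailer black
    web gray
      web→mailer: mailer black — skip
    web black
  auth black
  gateway gray
    gateway→auth: auth black — skip
    gateway→web: web black — skip
  gateway black
  ingest gray
    ingest→gateway: gateway black — skip
    ingest→mailer: mailer black — skip
    metrics gray
      billing gray
        billing→queue: queue is gray → back edge
First back edge: billing → queue.

billing→queue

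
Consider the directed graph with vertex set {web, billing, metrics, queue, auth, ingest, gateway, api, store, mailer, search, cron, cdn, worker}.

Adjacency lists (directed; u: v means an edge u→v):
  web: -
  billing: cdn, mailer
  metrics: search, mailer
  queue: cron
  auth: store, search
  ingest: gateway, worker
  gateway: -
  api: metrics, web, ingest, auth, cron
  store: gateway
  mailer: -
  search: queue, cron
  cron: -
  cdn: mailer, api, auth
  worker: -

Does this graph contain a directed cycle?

No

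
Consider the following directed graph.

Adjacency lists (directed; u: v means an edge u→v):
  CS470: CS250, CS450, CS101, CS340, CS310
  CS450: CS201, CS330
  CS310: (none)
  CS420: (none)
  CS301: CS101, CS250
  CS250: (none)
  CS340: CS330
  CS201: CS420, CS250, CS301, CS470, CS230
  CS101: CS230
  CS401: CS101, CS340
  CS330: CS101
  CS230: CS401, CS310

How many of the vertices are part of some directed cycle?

A vertex is on a directed cycle iff it belongs to a strongly connected component of size ≥ 2 (or has a self-loop).
The vertices on cycles are {CS101, CS201, CS230, CS330, CS340, CS401, CS450, CS470} — 8 in total.

8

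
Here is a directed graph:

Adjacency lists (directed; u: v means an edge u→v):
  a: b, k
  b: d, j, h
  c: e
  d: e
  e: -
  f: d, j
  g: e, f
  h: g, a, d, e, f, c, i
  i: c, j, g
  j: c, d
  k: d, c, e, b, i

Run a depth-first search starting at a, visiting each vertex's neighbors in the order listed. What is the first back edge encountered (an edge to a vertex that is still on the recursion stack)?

DFS from a (visiting each vertex's neighbors in the order listed); mark gray on enter, black on exit:
a gray
  b gray
    d gray
      e gray
      e black
    d black
    j gray
      c gray
        c→e: e black — skip
      c black
      j→d: d black — skip
    j black
    h gray
      g gray
        g→e: e black — skip
        f gray
          f→d: d black — skip
          f→j: j black — skip
        f black
      g black
      h→a: a is gray → back edge
First back edge: h → a.

h→a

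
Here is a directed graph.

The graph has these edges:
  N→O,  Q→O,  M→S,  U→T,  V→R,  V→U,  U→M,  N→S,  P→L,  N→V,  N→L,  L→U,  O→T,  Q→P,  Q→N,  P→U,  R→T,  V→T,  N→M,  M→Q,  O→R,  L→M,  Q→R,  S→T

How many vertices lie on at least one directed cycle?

7

A vertex is on a directed cycle iff it belongs to a strongly connected component of size ≥ 2 (or has a self-loop).
The vertices on cycles are {L, M, N, P, Q, U, V} — 7 in total.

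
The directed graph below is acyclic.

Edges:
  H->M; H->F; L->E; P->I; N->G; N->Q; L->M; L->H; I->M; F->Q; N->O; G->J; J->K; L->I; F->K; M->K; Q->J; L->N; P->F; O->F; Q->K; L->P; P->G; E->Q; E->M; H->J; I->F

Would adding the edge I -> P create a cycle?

Adding I→P creates a cycle iff P can already reach I.
Path from P: P → I.
So P → … → I → P is a cycle.

Yes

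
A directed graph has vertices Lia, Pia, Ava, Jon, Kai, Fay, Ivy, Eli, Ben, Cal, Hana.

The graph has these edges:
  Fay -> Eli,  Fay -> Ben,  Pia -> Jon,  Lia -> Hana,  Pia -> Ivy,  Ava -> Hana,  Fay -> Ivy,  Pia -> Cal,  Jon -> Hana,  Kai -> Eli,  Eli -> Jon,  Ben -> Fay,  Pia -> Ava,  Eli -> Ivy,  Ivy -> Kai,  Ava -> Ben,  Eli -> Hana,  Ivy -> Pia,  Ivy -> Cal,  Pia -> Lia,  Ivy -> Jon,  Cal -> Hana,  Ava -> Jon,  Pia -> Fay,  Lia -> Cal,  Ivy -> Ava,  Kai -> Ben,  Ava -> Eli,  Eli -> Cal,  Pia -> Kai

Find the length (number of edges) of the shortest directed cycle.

2

For each vertex v, BFS finds the shortest path from v back to v.
The shortest such closed walk is Pia → Ivy → Pia, length 2.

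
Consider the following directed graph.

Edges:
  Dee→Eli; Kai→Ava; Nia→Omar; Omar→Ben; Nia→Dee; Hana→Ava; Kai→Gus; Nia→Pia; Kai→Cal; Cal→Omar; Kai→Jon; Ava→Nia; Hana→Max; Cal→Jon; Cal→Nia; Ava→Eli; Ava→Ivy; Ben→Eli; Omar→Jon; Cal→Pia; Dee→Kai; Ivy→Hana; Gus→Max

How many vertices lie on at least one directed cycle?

7

A vertex is on a directed cycle iff it belongs to a strongly connected component of size ≥ 2 (or has a self-loop).
The vertices on cycles are {Ava, Cal, Dee, Ivy, Kai, Nia, Hana} — 7 in total.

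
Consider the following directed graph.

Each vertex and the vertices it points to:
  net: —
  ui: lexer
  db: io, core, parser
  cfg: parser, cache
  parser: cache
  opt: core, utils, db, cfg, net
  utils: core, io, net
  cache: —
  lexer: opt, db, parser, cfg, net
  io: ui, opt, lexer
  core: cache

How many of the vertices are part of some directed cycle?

A vertex is on a directed cycle iff it belongs to a strongly connected component of size ≥ 2 (or has a self-loop).
The vertices on cycles are {db, io, ui, opt, lexer, utils} — 6 in total.

6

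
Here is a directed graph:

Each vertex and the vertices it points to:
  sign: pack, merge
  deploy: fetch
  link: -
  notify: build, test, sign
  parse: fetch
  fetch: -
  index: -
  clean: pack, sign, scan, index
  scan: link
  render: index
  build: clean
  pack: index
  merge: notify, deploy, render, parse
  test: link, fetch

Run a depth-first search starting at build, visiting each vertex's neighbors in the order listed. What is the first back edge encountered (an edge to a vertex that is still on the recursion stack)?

notify→build

DFS from build (visiting each vertex's neighbors in the order listed); mark gray on enter, black on exit:
build gray
  clean gray
    pack gray
      index gray
      index black
    pack black
    sign gray
      sign→pack: pack black — skip
      merge gray
        notify gray
          notify→build: build is gray → back edge
First back edge: notify → build.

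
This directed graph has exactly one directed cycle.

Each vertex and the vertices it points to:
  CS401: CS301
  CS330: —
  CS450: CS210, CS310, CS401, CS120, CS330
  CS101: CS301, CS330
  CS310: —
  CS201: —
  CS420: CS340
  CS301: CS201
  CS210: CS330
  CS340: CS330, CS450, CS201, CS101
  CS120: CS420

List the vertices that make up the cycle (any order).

DFS with gray/black marking from CS340:
CS340 gray
  CS330 gray
  CS330 black
  CS450 gray
    CS210 gray
      CS210→CS330: CS330 black — skip
    CS210 black
    CS310 gray
    CS310 black
    CS401 gray
      CS301 gray
        CS201 gray
        CS201 black
      CS301 black
    CS401 black
    CS120 gray
      CS420 gray
        CS420→CS340: CS340 is gray → back edge
Back edge closes the cycle CS340 → CS450 → CS120 → CS420 → CS340; its vertices are {CS120, CS340, CS420, CS450}.

CS120, CS340, CS420, CS450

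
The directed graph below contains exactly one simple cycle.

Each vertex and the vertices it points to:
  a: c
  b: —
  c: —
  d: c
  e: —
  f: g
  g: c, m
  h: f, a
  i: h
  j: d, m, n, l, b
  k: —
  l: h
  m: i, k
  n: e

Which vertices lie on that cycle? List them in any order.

DFS with gray/black marking from m:
m gray
  i gray
    h gray
      f gray
        g gray
          c gray
          c black
          g→m: m is gray → back edge
Back edge closes the cycle m → i → h → f → g → m; its vertices are {f, g, h, i, m}.

f, g, h, i, m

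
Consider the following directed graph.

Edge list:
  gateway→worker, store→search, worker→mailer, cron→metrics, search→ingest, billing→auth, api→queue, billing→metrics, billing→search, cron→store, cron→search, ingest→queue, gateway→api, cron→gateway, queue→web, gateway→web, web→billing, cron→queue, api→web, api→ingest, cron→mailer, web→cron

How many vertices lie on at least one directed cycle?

9

A vertex is on a directed cycle iff it belongs to a strongly connected component of size ≥ 2 (or has a self-loop).
The vertices on cycles are {api, web, cron, queue, store, ingest, search, billing, gateway} — 9 in total.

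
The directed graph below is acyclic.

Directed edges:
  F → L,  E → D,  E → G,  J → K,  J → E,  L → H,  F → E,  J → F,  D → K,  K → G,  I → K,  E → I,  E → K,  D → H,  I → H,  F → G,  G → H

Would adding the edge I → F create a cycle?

Yes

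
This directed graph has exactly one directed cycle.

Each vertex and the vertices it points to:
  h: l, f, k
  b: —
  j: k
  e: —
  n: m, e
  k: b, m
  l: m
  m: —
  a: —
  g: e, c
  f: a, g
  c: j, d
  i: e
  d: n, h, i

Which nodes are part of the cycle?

c, d, f, g, h

DFS with gray/black marking from c:
c gray
  j gray
    k gray
      b gray
      b black
      m gray
      m black
    k black
  j black
  d gray
    n gray
      n→m: m black — skip
      e gray
      e black
    n black
    h gray
      l gray
        l→m: m black — skip
      l black
      f gray
        a gray
        a black
        g gray
          g→e: e black — skip
          g→c: c is gray → back edge
Back edge closes the cycle c → d → h → f → g → c; its vertices are {c, d, f, g, h}.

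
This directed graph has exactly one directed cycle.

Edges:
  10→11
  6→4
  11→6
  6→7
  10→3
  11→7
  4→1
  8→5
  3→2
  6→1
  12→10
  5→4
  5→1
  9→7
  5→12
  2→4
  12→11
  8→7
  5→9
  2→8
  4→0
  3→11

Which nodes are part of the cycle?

DFS with gray/black marking from 5:
5 gray
  9 gray
    7 gray
    7 black
  9 black
  1 gray
  1 black
  12 gray
    11 gray
      11→7: 7 black — skip
      6 gray
        6→7: 7 black — skip
        4 gray
          0 gray
          0 black
          4→1: 1 black — skip
        4 black
        6→1: 1 black — skip
      6 black
    11 black
    10 gray
      10→11: 11 black — skip
      3 gray
        3→11: 11 black — skip
        2 gray
          8 gray
            8→5: 5 is gray → back edge
Back edge closes the cycle 5 → 12 → 10 → 3 → 2 → 8 → 5; its vertices are {2, 3, 5, 8, 10, 12}.

2, 3, 5, 8, 10, 12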